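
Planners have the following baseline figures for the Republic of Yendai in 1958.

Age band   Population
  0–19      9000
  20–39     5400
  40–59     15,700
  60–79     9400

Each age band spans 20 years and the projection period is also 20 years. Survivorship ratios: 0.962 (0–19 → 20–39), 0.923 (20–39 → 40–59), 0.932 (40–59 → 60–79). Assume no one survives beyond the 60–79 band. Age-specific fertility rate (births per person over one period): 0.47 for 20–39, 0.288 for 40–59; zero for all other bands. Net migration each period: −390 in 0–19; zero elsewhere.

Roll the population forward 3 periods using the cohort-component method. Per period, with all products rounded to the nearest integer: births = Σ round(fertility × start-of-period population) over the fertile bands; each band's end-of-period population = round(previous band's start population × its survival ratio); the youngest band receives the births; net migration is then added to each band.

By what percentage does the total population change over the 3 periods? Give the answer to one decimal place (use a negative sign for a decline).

-41.2

Period 1:
Births: 5400 × 0.47 = 2538 ; 15700 × 0.288 = 4522 ⇒ total 7060
20–39: 9000 × 0.962 = 8658
40–59: 5400 × 0.923 = 4984
60–79: 15700 × 0.932 = 14632
Net migration: 0–19 − 390 → 6670
End of period: [6670, 8658, 4984, 14632]
Period 2:
Births: 8658 × 0.47 = 4069 ; 4984 × 0.288 = 1435 ⇒ total 5504
20–39: 6670 × 0.962 = 6417
40–59: 8658 × 0.923 = 7991
60–79: 4984 × 0.932 = 4645
Net migration: 0–19 − 390 → 5114
End of period: [5114, 6417, 7991, 4645]
Period 3:
Births: 6417 × 0.47 = 3016 ; 7991 × 0.288 = 2301 ⇒ total 5317
20–39: 5114 × 0.962 = 4920
40–59: 6417 × 0.923 = 5923
60–79: 7991 × 0.932 = 7448
Net migration: 0–19 − 390 → 4927
End of period: [4927, 4920, 5923, 7448]
Total: 39500 → 23218; change = -16282; percentage change = -41.2%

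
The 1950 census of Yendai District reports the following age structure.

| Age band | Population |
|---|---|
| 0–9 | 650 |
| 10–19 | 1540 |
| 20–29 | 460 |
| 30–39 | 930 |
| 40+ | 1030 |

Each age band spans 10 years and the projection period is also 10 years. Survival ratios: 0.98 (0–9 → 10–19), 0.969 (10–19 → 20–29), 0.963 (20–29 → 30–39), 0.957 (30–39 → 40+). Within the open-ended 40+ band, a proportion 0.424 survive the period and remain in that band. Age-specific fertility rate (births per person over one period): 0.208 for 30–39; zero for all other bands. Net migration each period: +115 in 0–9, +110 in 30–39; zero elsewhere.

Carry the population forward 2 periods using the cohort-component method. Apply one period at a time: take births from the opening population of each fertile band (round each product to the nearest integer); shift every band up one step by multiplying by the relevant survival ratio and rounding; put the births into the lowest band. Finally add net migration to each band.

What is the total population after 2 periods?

3788

Period 1.
Births: 930 * 0.208 = 193
10–19: 650 * 0.98 = 637
20–29: 1540 * 0.969 = 1492
30–39: 460 * 0.963 = 443
40+: 930 * 0.957 + 1030 * 0.424 = 890 + 437 = 1327
Net migration: 0–9 + 115 → 308; 30–39 + 110 → 553
End of period: [308, 637, 1492, 553, 1327]
Period 2.
Births: 553 * 0.208 = 115
10–19: 308 * 0.98 = 302
20–29: 637 * 0.969 = 617
30–39: 1492 * 0.963 = 1437
40+: 553 * 0.957 + 1327 * 0.424 = 529 + 563 = 1092
Net migration: 0–9 + 115 → 230; 30–39 + 110 → 1547
End of period: [230, 302, 617, 1547, 1092]
Total after period 2: 230 + 302 + 617 + 1547 + 1092 = 3788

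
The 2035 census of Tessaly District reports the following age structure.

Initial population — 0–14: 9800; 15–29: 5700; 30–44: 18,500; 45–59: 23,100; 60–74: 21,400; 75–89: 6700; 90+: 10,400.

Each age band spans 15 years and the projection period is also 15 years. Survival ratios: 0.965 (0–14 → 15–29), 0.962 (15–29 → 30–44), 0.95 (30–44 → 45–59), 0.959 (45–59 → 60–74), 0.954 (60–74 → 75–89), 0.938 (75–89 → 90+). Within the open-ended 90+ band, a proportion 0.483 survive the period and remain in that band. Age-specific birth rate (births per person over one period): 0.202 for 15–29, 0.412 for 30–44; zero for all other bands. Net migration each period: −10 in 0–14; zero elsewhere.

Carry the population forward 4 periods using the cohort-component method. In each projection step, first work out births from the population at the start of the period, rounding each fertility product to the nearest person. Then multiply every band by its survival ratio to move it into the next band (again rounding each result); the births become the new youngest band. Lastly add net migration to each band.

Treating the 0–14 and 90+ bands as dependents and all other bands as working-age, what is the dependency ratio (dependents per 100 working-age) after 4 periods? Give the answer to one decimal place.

115.6

Let band 1 be 0–14 through band 7 = 90+.
Period 1.
Births: 5700 × 0.202 = 1151  |  18500 × 0.412 = 7622 ⇒ total 8773
Band 2: 9800 × 0.965 = 9457
Band 3: 5700 × 0.962 = 5483
Band 4: 18500 × 0.95 = 17575
Band 5: 23100 × 0.959 = 22153
Band 6: 21400 × 0.954 = 20416
Band 7: 6700 × 0.938 + 10400 × 0.483 = 6285 + 5023 = 11308
Net migration: Band 1 − 10 → 8763
Giving 8763 / 9457 / 5483 / 17575 / 22153 / 20416 / 11308.
Period 2.
Births: 9457 × 0.202 = 1910  |  5483 × 0.412 = 2259 ⇒ total 4169
Band 2: 8763 × 0.965 = 8456
Band 3: 9457 × 0.962 = 9098
Band 4: 5483 × 0.95 = 5209
Band 5: 17575 × 0.959 = 16854
Band 6: 22153 × 0.954 = 21134
Band 7: 20416 × 0.938 + 11308 × 0.483 = 19150 + 5462 = 24612
Net migration: Band 1 − 10 → 4159
Giving 4159 / 8456 / 9098 / 5209 / 16854 / 21134 / 24612.
Period 3.
Births: 8456 × 0.202 = 1708  |  9098 × 0.412 = 3748 ⇒ total 5456
Band 2: 4159 × 0.965 = 4013
Band 3: 8456 × 0.962 = 8135
Band 4: 9098 × 0.95 = 8643
Band 5: 5209 × 0.959 = 4995
Band 6: 16854 × 0.954 = 16079
Band 7: 21134 × 0.938 + 24612 × 0.483 = 19824 + 11888 = 31712
Net migration: Band 1 − 10 → 5446
Giving 5446 / 4013 / 8135 / 8643 / 4995 / 16079 / 31712.
Period 4.
Births: 4013 × 0.202 = 811  |  8135 × 0.412 = 3352 ⇒ total 4163
Band 2: 5446 × 0.965 = 5255
Band 3: 4013 × 0.962 = 3861
Band 4: 8135 × 0.95 = 7728
Band 5: 8643 × 0.959 = 8289
Band 6: 4995 × 0.954 = 4765
Band 7: 16079 × 0.938 + 31712 × 0.483 = 15082 + 15317 = 30399
Net migration: Band 1 − 10 → 4153
Giving 4153 / 5255 / 3861 / 7728 / 8289 / 4765 / 30399.
Dependents (band 0–14 + band 90+) = 4153 + 30399 = 34552; working-age = 29898; ratio = 34552/29898 × 100 = 115.6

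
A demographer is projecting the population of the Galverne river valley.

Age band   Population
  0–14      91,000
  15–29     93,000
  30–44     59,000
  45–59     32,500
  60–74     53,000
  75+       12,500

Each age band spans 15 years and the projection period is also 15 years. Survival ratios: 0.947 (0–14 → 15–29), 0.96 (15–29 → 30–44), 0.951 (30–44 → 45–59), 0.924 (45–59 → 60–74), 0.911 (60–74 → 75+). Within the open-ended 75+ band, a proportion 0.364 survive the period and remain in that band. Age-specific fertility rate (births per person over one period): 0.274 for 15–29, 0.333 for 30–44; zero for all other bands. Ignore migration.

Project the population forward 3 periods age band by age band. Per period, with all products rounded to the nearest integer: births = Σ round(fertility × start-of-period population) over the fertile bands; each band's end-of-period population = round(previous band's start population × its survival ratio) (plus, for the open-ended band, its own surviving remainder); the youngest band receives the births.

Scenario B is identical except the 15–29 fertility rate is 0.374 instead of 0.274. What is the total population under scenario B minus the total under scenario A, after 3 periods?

24182

Period 1.
Births: 93000 * 0.274 = 25482  |  59000 * 0.333 = 19647 ⇒ total 45129
15–29: 91000 * 0.947 = 86177
30–44: 93000 * 0.96 = 89280
45–59: 59000 * 0.951 = 56109
60–74: 32500 * 0.924 = 30030
75+: 53000 * 0.911 + 12500 * 0.364 = 48283 + 4550 = 52833
→ [45129, 86177, 89280, 56109, 30030, 52833]
Period 2.
Births: 86177 * 0.274 = 23612  |  89280 * 0.333 = 29730 ⇒ total 53342
15–29: 45129 * 0.947 = 42737
30–44: 86177 * 0.96 = 82730
45–59: 89280 * 0.951 = 84905
60–74: 56109 * 0.924 = 51845
75+: 30030 * 0.911 + 52833 * 0.364 = 27357 + 19231 = 46588
→ [53342, 42737, 82730, 84905, 51845, 46588]
Period 3.
Births: 42737 * 0.274 = 11710  |  82730 * 0.333 = 27549 ⇒ total 39259
15–29: 53342 * 0.947 = 50515
30–44: 42737 * 0.96 = 41028
45–59: 82730 * 0.951 = 78676
60–74: 84905 * 0.924 = 78452
75+: 51845 * 0.911 + 46588 * 0.364 = 47231 + 16958 = 64189
→ [39259, 50515, 41028, 78676, 78452, 64189]
Scenario A total after 3 periods: 352119
Scenario B projection —
Period 1.
Births: 93000 * 0.374 = 34782  |  59000 * 0.333 = 19647 ⇒ total 54429
15–29: 91000 * 0.947 = 86177
30–44: 93000 * 0.96 = 89280
45–59: 59000 * 0.951 = 56109
60–74: 32500 * 0.924 = 30030
75+: 53000 * 0.911 + 12500 * 0.364 = 48283 + 4550 = 52833
→ [54429, 86177, 89280, 56109, 30030, 52833]
Period 2.
Births: 86177 * 0.374 = 32230  |  89280 * 0.333 = 29730 ⇒ total 61960
15–29: 54429 * 0.947 = 51544
30–44: 86177 * 0.96 = 82730
45–59: 89280 * 0.951 = 84905
60–74: 56109 * 0.924 = 51845
75+: 30030 * 0.911 + 52833 * 0.364 = 27357 + 19231 = 46588
→ [61960, 51544, 82730, 84905, 51845, 46588]
Period 3.
Births: 51544 * 0.374 = 19277  |  82730 * 0.333 = 27549 ⇒ total 46826
15–29: 61960 * 0.947 = 58676
30–44: 51544 * 0.96 = 49482
45–59: 82730 * 0.951 = 78676
60–74: 84905 * 0.924 = 78452
75+: 51845 * 0.911 + 46588 * 0.364 = 47231 + 16958 = 64189
→ [46826, 58676, 49482, 78676, 78452, 64189]
Scenario B total after 3 periods: 376301
Difference B − A = 376301 − 352119 = 24182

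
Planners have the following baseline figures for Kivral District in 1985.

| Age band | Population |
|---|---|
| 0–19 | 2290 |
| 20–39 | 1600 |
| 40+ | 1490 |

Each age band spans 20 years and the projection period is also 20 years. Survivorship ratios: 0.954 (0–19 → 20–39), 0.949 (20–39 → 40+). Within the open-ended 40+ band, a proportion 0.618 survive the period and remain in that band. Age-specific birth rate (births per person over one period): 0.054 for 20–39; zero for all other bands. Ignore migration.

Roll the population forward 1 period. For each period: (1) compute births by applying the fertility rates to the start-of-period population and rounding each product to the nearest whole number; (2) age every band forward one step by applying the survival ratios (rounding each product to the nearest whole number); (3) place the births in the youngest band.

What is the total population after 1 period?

4710

— Period 1 —
Births: 1600 × 0.054 = 86
20–39: 2290 × 0.954 = 2185
40+: 1600 × 0.949 + 1490 × 0.618 = 1518 + 921 = 2439
→ [86, 2185, 2439]
Total after period 1: 86 + 2185 + 2439 = 4710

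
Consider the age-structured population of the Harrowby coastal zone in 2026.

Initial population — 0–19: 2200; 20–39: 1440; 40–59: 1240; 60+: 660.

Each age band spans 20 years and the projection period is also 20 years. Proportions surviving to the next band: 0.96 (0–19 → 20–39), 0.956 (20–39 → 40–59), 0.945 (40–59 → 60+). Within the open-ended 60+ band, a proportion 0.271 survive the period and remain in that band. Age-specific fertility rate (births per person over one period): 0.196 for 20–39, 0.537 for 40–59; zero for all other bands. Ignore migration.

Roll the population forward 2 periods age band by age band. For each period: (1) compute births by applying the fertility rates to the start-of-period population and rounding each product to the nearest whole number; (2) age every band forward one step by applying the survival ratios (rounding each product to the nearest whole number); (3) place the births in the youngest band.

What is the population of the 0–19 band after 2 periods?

[period 1]
Births: 1440 × 0.196 = 282 ; 1240 × 0.537 = 666 → 948
20–39: 2200 × 0.96 = 2112
40–59: 1440 × 0.956 = 1377
60+: 1240 × 0.945 + 660 × 0.271 = 1172 + 179 = 1351
→ [948, 2112, 1377, 1351]
[period 2]
Births: 2112 × 0.196 = 414 ; 1377 × 0.537 = 739 → 1153
20–39: 948 × 0.96 = 910
40–59: 2112 × 0.956 = 2019
60+: 1377 × 0.945 + 1351 × 0.271 = 1301 + 366 = 1667
→ [1153, 910, 2019, 1667]

1153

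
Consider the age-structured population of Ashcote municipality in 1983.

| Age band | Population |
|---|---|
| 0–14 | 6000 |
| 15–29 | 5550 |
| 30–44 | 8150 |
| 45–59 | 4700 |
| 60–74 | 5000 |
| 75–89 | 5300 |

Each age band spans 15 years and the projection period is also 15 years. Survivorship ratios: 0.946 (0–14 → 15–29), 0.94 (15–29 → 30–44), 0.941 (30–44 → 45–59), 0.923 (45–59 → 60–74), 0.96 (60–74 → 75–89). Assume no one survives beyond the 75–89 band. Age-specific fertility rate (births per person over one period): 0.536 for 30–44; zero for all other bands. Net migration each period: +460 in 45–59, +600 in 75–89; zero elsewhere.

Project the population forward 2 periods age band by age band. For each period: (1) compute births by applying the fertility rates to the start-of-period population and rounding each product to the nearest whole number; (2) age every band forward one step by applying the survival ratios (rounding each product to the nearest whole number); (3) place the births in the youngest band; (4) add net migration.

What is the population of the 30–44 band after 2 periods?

5335

[period 1]
Births: 8150 × 0.536 = 4368
15–29: 6000 × 0.946 = 5676
30–44: 5550 × 0.94 = 5217
45–59: 8150 × 0.941 = 7669
60–74: 4700 × 0.923 = 4338
75–89: 5000 × 0.96 = 4800
Net migration: 45–59 + 460 → 8129; 75–89 + 600 → 5400
Giving 4368 / 5676 / 5217 / 8129 / 4338 / 5400.
[period 2]
Births: 5217 × 0.536 = 2796
15–29: 4368 × 0.946 = 4132
30–44: 5676 × 0.94 = 5335
45–59: 5217 × 0.941 = 4909
60–74: 8129 × 0.923 = 7503
75–89: 4338 × 0.96 = 4164
Net migration: 45–59 + 460 → 5369; 75–89 + 600 → 4764
Giving 2796 / 4132 / 5335 / 5369 / 7503 / 4764.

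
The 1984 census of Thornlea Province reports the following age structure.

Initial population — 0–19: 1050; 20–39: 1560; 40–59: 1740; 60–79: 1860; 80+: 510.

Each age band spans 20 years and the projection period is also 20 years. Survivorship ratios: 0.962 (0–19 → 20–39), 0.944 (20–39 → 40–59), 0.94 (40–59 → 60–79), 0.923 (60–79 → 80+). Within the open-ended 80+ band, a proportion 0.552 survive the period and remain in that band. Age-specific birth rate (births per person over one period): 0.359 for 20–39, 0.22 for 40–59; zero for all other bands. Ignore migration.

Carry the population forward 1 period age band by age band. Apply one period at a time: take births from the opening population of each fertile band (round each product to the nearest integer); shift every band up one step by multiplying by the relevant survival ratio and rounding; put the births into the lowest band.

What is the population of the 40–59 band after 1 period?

[period 1]
Births: 1560 * 0.359 = 560 ; 1740 * 0.22 = 383 ⇒ total 943
20–39: 1050 * 0.962 = 1010
40–59: 1560 * 0.944 = 1473
60–79: 1740 * 0.94 = 1636
80+: 1860 * 0.923 + 510 * 0.552 = 1717 + 282 = 1999
End of period: [943, 1010, 1473, 1636, 1999]

1473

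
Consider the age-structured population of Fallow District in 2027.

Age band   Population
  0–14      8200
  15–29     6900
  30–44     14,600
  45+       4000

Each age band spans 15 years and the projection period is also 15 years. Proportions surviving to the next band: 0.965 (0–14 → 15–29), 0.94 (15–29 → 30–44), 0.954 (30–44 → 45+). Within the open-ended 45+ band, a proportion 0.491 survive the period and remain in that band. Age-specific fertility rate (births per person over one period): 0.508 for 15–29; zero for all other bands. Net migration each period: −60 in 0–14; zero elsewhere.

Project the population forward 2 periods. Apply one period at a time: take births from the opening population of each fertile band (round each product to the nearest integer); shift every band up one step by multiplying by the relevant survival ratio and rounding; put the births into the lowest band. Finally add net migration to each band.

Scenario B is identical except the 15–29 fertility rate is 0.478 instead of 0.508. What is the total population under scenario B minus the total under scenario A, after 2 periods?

— Period 1 —
Births: 6900 * 0.508 = 3505
15–29: 8200 * 0.965 = 7913
30–44: 6900 * 0.94 = 6486
45+: 14600 * 0.954 + 4000 * 0.491 = 13928 + 1964 = 15892
Net migration: 0–14 − 60 → 3445
Population now: 0–14=3445, 15–29=7913, 30–44=6486, 45+=15892
— Period 2 —
Births: 7913 * 0.508 = 4020
15–29: 3445 * 0.965 = 3324
30–44: 7913 * 0.94 = 7438
45+: 6486 * 0.954 + 15892 * 0.491 = 6188 + 7803 = 13991
Net migration: 0–14 − 60 → 3960
Population now: 0–14=3960, 15–29=3324, 30–44=7438, 45+=13991
Scenario A total after 2 periods: 28713
Scenario B projection —
— Period 1 —
Births: 6900 * 0.478 = 3298
15–29: 8200 * 0.965 = 7913
30–44: 6900 * 0.94 = 6486
45+: 14600 * 0.954 + 4000 * 0.491 = 13928 + 1964 = 15892
Net migration: 0–14 − 60 → 3238
Population now: 0–14=3238, 15–29=7913, 30–44=6486, 45+=15892
— Period 2 —
Births: 7913 * 0.478 = 3782
15–29: 3238 * 0.965 = 3125
30–44: 7913 * 0.94 = 7438
45+: 6486 * 0.954 + 15892 * 0.491 = 6188 + 7803 = 13991
Net migration: 0–14 − 60 → 3722
Population now: 0–14=3722, 15–29=3125, 30–44=7438, 45+=13991
Scenario B total after 2 periods: 28276
Difference B − A = 28276 − 28713 = -437

-437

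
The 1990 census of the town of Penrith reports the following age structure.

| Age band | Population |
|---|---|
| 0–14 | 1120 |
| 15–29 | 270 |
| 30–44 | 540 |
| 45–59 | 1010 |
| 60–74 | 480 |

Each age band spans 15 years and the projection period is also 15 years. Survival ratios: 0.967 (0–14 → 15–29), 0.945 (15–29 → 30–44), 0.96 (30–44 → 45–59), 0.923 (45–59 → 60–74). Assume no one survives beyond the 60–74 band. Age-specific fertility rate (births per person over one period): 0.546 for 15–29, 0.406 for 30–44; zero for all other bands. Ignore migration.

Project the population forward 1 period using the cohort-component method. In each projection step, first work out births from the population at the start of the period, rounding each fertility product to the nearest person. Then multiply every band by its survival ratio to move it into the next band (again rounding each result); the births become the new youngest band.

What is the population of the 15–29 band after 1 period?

1083

Numbering the bands 1..5 from youngest to oldest:
Period 1.
Births: 270 * 0.546 = 147, 540 * 0.406 = 219 → total 366
Band 2: 1120 * 0.967 = 1083
Band 3: 270 * 0.945 = 255
Band 4: 540 * 0.96 = 518
Band 5: 1010 * 0.923 = 932
Giving 366 / 1083 / 255 / 518 / 932.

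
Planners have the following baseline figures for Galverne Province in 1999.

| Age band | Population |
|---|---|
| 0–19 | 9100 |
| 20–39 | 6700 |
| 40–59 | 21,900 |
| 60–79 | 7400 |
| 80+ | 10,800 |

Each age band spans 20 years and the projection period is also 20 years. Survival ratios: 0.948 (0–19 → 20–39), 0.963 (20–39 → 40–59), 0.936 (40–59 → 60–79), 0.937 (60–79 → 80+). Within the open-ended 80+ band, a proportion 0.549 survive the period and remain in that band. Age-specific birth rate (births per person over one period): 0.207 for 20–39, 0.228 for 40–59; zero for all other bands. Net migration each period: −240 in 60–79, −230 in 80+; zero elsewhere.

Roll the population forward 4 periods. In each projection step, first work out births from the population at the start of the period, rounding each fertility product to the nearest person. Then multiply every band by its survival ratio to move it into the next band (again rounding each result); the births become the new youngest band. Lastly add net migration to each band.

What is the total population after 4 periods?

Period 1:
Births: 6700 × 0.207 = 1387, 21900 × 0.228 = 4993 ⇒ total 6380
20–39: 9100 × 0.948 = 8627
40–59: 6700 × 0.963 = 6452
60–79: 21900 × 0.936 = 20498
80+: 7400 × 0.937 + 10800 × 0.549 = 6934 + 5929 = 12863
Net migration: 60–79 − 240 → 20258; 80+ − 230 → 12633
Population now: 0–19=6380, 20–39=8627, 40–59=6452, 60–79=20258, 80+=12633
Period 2:
Births: 8627 × 0.207 = 1786, 6452 × 0.228 = 1471 ⇒ total 3257
20–39: 6380 × 0.948 = 6048
40–59: 8627 × 0.963 = 8308
60–79: 6452 × 0.936 = 6039
80+: 20258 × 0.937 + 12633 × 0.549 = 18982 + 6936 = 25918
Net migration: 60–79 − 240 → 5799; 80+ − 230 → 25688
Population now: 0–19=3257, 20–39=6048, 40–59=8308, 60–79=5799, 80+=25688
Period 3:
Births: 6048 × 0.207 = 1252, 8308 × 0.228 = 1894 ⇒ total 3146
20–39: 3257 × 0.948 = 3088
40–59: 6048 × 0.963 = 5824
60–79: 8308 × 0.936 = 7776
80+: 5799 × 0.937 + 25688 × 0.549 = 5434 + 14103 = 19537
Net migration: 60–79 − 240 → 7536; 80+ − 230 → 19307
Population now: 0–19=3146, 20–39=3088, 40–59=5824, 60–79=7536, 80+=19307
Period 4:
Births: 3088 × 0.207 = 639, 5824 × 0.228 = 1328 ⇒ total 1967
20–39: 3146 × 0.948 = 2982
40–59: 3088 × 0.963 = 2974
60–79: 5824 × 0.936 = 5451
80+: 7536 × 0.937 + 19307 × 0.549 = 7061 + 10600 = 17661
Net migration: 60–79 − 240 → 5211; 80+ − 230 → 17431
Population now: 0–19=1967, 20–39=2982, 40–59=2974, 60–79=5211, 80+=17431
Total after period 4: 1967 + 2982 + 2974 + 5211 + 17431 = 30565

30565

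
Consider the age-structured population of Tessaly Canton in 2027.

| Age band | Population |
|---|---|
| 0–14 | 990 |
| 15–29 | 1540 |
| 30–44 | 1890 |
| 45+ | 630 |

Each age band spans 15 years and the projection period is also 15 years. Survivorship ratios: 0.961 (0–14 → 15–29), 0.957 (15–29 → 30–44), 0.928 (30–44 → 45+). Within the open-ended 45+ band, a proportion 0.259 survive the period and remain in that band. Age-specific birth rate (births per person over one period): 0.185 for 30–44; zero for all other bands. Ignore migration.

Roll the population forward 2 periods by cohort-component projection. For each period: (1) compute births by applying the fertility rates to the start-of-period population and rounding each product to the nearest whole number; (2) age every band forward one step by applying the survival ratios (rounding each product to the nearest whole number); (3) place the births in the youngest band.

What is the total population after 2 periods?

3384

— Period 1 —
Births: 1890 * 0.185 = 350
15–29: 990 * 0.961 = 951
30–44: 1540 * 0.957 = 1474
45+: 1890 * 0.928 + 630 * 0.259 = 1754 + 163 = 1917
End of period: [350, 951, 1474, 1917]
— Period 2 —
Births: 1474 * 0.185 = 273
15–29: 350 * 0.961 = 336
30–44: 951 * 0.957 = 910
45+: 1474 * 0.928 + 1917 * 0.259 = 1368 + 497 = 1865
End of period: [273, 336, 910, 1865]
Total after period 2: 273 + 336 + 910 + 1865 = 3384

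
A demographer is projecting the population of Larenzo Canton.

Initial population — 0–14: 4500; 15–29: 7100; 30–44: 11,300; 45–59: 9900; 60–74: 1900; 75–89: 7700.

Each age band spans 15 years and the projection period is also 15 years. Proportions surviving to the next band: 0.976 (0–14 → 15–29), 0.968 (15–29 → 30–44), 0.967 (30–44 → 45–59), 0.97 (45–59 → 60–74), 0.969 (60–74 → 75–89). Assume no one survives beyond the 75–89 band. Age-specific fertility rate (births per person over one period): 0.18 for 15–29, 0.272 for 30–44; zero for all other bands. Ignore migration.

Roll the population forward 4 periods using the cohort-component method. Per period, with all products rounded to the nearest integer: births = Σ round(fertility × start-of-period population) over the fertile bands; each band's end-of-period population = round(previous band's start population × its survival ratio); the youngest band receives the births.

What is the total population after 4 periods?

20184

[period 1]
Births: 7100 × 0.18 = 1278, 11300 × 0.272 = 3074 — total 4352
15–29: 4500 × 0.976 = 4392
30–44: 7100 × 0.968 = 6873
45–59: 11300 × 0.967 = 10927
60–74: 9900 × 0.97 = 9603
75–89: 1900 × 0.969 = 1841
→ [4352, 4392, 6873, 10927, 9603, 1841]
[period 2]
Births: 4392 × 0.18 = 791, 6873 × 0.272 = 1869 — total 2660
15–29: 4352 × 0.976 = 4248
30–44: 4392 × 0.968 = 4251
45–59: 6873 × 0.967 = 6646
60–74: 10927 × 0.97 = 10599
75–89: 9603 × 0.969 = 9305
→ [2660, 4248, 4251, 6646, 10599, 9305]
[period 3]
Births: 4248 × 0.18 = 765, 4251 × 0.272 = 1156 — total 1921
15–29: 2660 × 0.976 = 2596
30–44: 4248 × 0.968 = 4112
45–59: 4251 × 0.967 = 4111
60–74: 6646 × 0.97 = 6447
75–89: 10599 × 0.969 = 10270
→ [1921, 2596, 4112, 4111, 6447, 10270]
[period 4]
Births: 2596 × 0.18 = 467, 4112 × 0.272 = 1118 — total 1585
15–29: 1921 × 0.976 = 1875
30–44: 2596 × 0.968 = 2513
45–59: 4112 × 0.967 = 3976
60–74: 4111 × 0.97 = 3988
75–89: 6447 × 0.969 = 6247
→ [1585, 1875, 2513, 3976, 3988, 6247]
Total after period 4: 1585 + 1875 + 2513 + 3976 + 3988 + 6247 = 20184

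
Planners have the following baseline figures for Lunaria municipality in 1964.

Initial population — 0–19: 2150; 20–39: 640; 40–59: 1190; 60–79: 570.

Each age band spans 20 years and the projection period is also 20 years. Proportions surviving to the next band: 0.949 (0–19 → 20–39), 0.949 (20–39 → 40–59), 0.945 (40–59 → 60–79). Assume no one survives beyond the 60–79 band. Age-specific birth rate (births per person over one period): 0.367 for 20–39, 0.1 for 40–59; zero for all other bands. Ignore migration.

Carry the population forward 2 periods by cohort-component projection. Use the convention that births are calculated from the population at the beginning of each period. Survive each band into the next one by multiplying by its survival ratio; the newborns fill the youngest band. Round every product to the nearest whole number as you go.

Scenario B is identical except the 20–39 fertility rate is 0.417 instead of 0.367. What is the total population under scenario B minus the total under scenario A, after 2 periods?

132

Numbering the bands 1..4 from youngest to oldest:
[period 1]
Births: 640 × 0.367 = 235, 1190 × 0.1 = 119 → total 354
Band 2: 2150 × 0.949 = 2040
Band 3: 640 × 0.949 = 607
Band 4: 1190 × 0.945 = 1125
Population now: 0–19=354, 20–39=2040, 40–59=607, 60–79=1125
[period 2]
Births: 2040 × 0.367 = 749, 607 × 0.1 = 61 → total 810
Band 2: 354 × 0.949 = 336
Band 3: 2040 × 0.949 = 1936
Band 4: 607 × 0.945 = 574
Population now: 0–19=810, 20–39=336, 40–59=1936, 60–79=574
Scenario A total after 2 periods: 3656
Scenario B projection —
[period 1]
Births: 640 × 0.417 = 267, 1190 × 0.1 = 119 → total 386
Band 2: 2150 × 0.949 = 2040
Band 3: 640 × 0.949 = 607
Band 4: 1190 × 0.945 = 1125
Population now: 0–19=386, 20–39=2040, 40–59=607, 60–79=1125
[period 2]
Births: 2040 × 0.417 = 851, 607 × 0.1 = 61 → total 912
Band 2: 386 × 0.949 = 366
Band 3: 2040 × 0.949 = 1936
Band 4: 607 × 0.945 = 574
Population now: 0–19=912, 20–39=366, 40–59=1936, 60–79=574
Scenario B total after 2 periods: 3788
Difference B − A = 3788 − 3656 = 132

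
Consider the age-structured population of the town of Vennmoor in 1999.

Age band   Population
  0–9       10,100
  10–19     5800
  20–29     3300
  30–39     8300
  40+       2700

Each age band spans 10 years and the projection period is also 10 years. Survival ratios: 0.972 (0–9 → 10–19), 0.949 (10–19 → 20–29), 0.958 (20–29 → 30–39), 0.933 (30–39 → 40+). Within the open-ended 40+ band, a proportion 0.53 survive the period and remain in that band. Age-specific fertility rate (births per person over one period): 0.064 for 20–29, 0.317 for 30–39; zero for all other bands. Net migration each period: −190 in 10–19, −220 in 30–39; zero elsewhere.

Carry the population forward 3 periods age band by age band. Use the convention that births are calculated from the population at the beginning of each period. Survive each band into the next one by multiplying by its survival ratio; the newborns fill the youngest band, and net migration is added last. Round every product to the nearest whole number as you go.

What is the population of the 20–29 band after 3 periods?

2441

(Groups numbered youngest = 1 to oldest = 5.)
Period 1.
Births: 3300 × 0.064 = 211, 8300 × 0.317 = 2631 → 2842
Group 2: 10100 × 0.972 = 9817
Group 3: 5800 × 0.949 = 5504
Group 4: 3300 × 0.958 = 3161
Group 5: 8300 × 0.933 + 2700 × 0.53 = 7744 + 1431 = 9175
Net migration: Group 2 − 190 → 9627; Group 4 − 220 → 2941
→ [2842, 9627, 5504, 2941, 9175]
Period 2.
Births: 5504 × 0.064 = 352, 2941 × 0.317 = 932 → 1284
Group 2: 2842 × 0.972 = 2762
Group 3: 9627 × 0.949 = 9136
Group 4: 5504 × 0.958 = 5273
Group 5: 2941 × 0.933 + 9175 × 0.53 = 2744 + 4863 = 7607
Net migration: Group 2 − 190 → 2572; Group 4 − 220 → 5053
→ [1284, 2572, 9136, 5053, 7607]
Period 3.
Births: 9136 × 0.064 = 585, 5053 × 0.317 = 1602 → 2187
Group 2: 1284 × 0.972 = 1248
Group 3: 2572 × 0.949 = 2441
Group 4: 9136 × 0.958 = 8752
Group 5: 5053 × 0.933 + 7607 × 0.53 = 4714 + 4032 = 8746
Net migration: Group 2 − 190 → 1058; Group 4 − 220 → 8532
→ [2187, 1058, 2441, 8532, 8746]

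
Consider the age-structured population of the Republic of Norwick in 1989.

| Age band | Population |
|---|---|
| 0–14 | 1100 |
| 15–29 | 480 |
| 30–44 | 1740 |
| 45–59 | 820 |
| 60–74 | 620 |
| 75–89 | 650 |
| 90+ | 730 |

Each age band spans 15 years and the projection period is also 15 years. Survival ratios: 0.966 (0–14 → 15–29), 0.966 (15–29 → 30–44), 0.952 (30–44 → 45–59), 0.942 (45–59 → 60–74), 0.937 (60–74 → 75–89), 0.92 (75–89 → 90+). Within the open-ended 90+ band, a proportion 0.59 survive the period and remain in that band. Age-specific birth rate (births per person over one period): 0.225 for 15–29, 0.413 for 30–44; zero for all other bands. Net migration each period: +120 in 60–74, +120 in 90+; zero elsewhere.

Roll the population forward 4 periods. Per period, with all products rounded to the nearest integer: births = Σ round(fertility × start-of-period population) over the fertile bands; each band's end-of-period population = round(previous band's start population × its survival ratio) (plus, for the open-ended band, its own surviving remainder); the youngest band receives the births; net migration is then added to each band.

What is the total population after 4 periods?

Period 1:
Births: 480 * 0.225 = 108, 1740 * 0.413 = 719 → total 827
15–29: 1100 * 0.966 = 1063
30–44: 480 * 0.966 = 464
45–59: 1740 * 0.952 = 1656
60–74: 820 * 0.942 = 772
75–89: 620 * 0.937 = 581
90+: 650 * 0.92 + 730 * 0.59 = 598 + 431 = 1029
Net migration: 60–74 + 120 → 892; 90+ + 120 → 1149
→ [827, 1063, 464, 1656, 892, 581, 1149]
Period 2:
Births: 1063 * 0.225 = 239, 464 * 0.413 = 192 → total 431
15–29: 827 * 0.966 = 799
30–44: 1063 * 0.966 = 1027
45–59: 464 * 0.952 = 442
60–74: 1656 * 0.942 = 1560
75–89: 892 * 0.937 = 836
90+: 581 * 0.92 + 1149 * 0.59 = 535 + 678 = 1213
Net migration: 60–74 + 120 → 1680; 90+ + 120 → 1333
→ [431, 799, 1027, 442, 1680, 836, 1333]
Period 3:
Births: 799 * 0.225 = 180, 1027 * 0.413 = 424 → total 604
15–29: 431 * 0.966 = 416
30–44: 799 * 0.966 = 772
45–59: 1027 * 0.952 = 978
60–74: 442 * 0.942 = 416
75–89: 1680 * 0.937 = 1574
90+: 836 * 0.92 + 1333 * 0.59 = 769 + 786 = 1555
Net migration: 60–74 + 120 → 536; 90+ + 120 → 1675
→ [604, 416, 772, 978, 536, 1574, 1675]
Period 4:
Births: 416 * 0.225 = 94, 772 * 0.413 = 319 → total 413
15–29: 604 * 0.966 = 583
30–44: 416 * 0.966 = 402
45–59: 772 * 0.952 = 735
60–74: 978 * 0.942 = 921
75–89: 536 * 0.937 = 502
90+: 1574 * 0.92 + 1675 * 0.59 = 1448 + 988 = 2436
Net migration: 60–74 + 120 → 1041; 90+ + 120 → 2556
→ [413, 583, 402, 735, 1041, 502, 2556]
Total after period 4: 413 + 583 + 402 + 735 + 1041 + 502 + 2556 = 6232

6232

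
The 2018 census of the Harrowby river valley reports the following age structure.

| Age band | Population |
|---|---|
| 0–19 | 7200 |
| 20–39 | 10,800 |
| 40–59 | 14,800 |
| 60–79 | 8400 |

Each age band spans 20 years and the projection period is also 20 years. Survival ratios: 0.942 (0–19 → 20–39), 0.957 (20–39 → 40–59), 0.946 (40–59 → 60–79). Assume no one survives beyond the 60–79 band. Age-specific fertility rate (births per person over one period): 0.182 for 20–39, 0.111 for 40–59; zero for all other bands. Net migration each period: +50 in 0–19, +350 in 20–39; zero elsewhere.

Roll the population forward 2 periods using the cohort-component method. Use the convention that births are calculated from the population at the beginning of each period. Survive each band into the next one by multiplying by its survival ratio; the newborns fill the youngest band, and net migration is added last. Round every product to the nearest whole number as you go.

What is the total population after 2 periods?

(Bands numbered youngest = 1 to oldest = 4.)
[period 1]
Births: 10800 * 0.182 = 1966, 14800 * 0.111 = 1643 → total 3609
Band 2: 7200 * 0.942 = 6782
Band 3: 10800 * 0.957 = 10336
Band 4: 14800 * 0.946 = 14001
Net migration: Band 1 + 50 → 3659; Band 2 + 350 → 7132
Population now: 0–19=3659, 20–39=7132, 40–59=10336, 60–79=14001
[period 2]
Births: 7132 * 0.182 = 1298, 10336 * 0.111 = 1147 → total 2445
Band 2: 3659 * 0.942 = 3447
Band 3: 7132 * 0.957 = 6825
Band 4: 10336 * 0.946 = 9778
Net migration: Band 1 + 50 → 2495; Band 2 + 350 → 3797
Population now: 0–19=2495, 20–39=3797, 40–59=6825, 60–79=9778
Total after period 2: 2495 + 3797 + 6825 + 9778 = 22895

22895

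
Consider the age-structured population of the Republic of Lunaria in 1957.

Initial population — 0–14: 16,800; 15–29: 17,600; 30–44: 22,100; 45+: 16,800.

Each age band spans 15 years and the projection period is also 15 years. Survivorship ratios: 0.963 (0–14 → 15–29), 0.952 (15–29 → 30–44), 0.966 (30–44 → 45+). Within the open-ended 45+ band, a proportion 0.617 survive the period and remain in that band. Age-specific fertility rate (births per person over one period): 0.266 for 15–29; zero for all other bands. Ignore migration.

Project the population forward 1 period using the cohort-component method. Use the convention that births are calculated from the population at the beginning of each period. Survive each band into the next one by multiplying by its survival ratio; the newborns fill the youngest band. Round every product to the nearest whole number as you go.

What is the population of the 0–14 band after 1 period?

Period 1:
Births: 17600 × 0.266 = 4682
15–29: 16800 × 0.963 = 16178
30–44: 17600 × 0.952 = 16755
45+: 22100 × 0.966 + 16800 × 0.617 = 21349 + 10366 = 31715
End of period: [4682, 16178, 16755, 31715]

4682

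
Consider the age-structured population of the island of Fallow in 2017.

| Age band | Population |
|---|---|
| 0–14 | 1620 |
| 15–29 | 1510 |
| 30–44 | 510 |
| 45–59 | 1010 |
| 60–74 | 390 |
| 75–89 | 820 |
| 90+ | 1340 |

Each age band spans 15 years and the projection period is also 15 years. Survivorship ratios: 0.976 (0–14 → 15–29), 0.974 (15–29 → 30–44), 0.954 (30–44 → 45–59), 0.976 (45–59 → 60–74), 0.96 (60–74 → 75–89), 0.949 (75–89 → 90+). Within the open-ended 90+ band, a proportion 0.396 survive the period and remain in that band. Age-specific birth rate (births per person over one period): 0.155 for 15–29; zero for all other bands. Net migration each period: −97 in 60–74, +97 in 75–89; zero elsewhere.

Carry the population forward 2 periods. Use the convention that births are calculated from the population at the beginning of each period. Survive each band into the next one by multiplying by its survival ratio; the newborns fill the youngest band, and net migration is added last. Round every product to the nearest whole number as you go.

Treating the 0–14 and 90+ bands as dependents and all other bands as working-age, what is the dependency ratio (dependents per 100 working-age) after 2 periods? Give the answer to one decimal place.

26.9

(Groups numbered youngest = 1 to oldest = 7.)
Period 1:
Births: 1510 × 0.155 = 234
Group 2: 1620 × 0.976 = 1581
Group 3: 1510 × 0.974 = 1471
Group 4: 510 × 0.954 = 487
Group 5: 1010 × 0.976 = 986
Group 6: 390 × 0.96 = 374
Group 7: 820 × 0.949 + 1340 × 0.396 = 778 + 531 = 1309
Net migration: Group 5 − 97 → 889; Group 6 + 97 → 471
End of period: [234, 1581, 1471, 487, 889, 471, 1309]
Period 2:
Births: 1581 × 0.155 = 245
Group 2: 234 × 0.976 = 228
Group 3: 1581 × 0.974 = 1540
Group 4: 1471 × 0.954 = 1403
Group 5: 487 × 0.976 = 475
Group 6: 889 × 0.96 = 853
Group 7: 471 × 0.949 + 1309 × 0.396 = 447 + 518 = 965
Net migration: Group 5 − 97 → 378; Group 6 + 97 → 950
End of period: [245, 228, 1540, 1403, 378, 950, 965]
Dependents (band 0–14 + band 90+) = 245 + 965 = 1210; working-age = 4499; ratio = 1210/4499 × 100 = 26.9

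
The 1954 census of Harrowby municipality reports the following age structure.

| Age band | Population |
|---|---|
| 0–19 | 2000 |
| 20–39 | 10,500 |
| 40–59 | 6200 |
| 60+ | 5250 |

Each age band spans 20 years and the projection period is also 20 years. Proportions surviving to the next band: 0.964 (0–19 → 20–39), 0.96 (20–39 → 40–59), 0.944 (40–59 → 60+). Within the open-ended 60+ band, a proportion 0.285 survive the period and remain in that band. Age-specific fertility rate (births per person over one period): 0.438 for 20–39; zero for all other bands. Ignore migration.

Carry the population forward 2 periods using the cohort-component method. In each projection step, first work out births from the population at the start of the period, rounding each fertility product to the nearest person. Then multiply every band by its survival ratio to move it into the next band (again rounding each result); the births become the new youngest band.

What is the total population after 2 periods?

— Period 1 —
Births: 10500 * 0.438 = 4599
20–39: 2000 * 0.964 = 1928
40–59: 10500 * 0.96 = 10080
60+: 6200 * 0.944 + 5250 * 0.285 = 5853 + 1496 = 7349
→ [4599, 1928, 10080, 7349]
— Period 2 —
Births: 1928 * 0.438 = 844
20–39: 4599 * 0.964 = 4433
40–59: 1928 * 0.96 = 1851
60+: 10080 * 0.944 + 7349 * 0.285 = 9516 + 2094 = 11610
→ [844, 4433, 1851, 11610]
Total after period 2: 844 + 4433 + 1851 + 11610 = 18738

18738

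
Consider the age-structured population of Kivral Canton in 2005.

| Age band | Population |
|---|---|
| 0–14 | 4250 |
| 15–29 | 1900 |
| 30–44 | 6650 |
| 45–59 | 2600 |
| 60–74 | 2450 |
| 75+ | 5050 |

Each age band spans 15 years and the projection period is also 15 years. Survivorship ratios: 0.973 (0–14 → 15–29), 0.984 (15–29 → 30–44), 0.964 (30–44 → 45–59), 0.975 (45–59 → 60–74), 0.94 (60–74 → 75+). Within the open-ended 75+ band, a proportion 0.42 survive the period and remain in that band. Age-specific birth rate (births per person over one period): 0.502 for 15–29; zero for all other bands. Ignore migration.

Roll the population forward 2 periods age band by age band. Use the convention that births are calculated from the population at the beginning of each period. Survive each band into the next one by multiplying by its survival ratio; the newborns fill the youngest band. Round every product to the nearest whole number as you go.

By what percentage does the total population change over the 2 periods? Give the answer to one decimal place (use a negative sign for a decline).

-15.4

After projecting period 1:
Births: 1900 × 0.502 = 954
15–29: 4250 × 0.973 = 4135
30–44: 1900 × 0.984 = 1870
45–59: 6650 × 0.964 = 6411
60–74: 2600 × 0.975 = 2535
75+: 2450 × 0.94 + 5050 × 0.42 = 2303 + 2121 = 4424
Giving 954 / 4135 / 1870 / 6411 / 2535 / 4424.
After projecting period 2:
Births: 4135 × 0.502 = 2076
15–29: 954 × 0.973 = 928
30–44: 4135 × 0.984 = 4069
45–59: 1870 × 0.964 = 1803
60–74: 6411 × 0.975 = 6251
75+: 2535 × 0.94 + 4424 × 0.42 = 2383 + 1858 = 4241
Giving 2076 / 928 / 4069 / 1803 / 6251 / 4241.
Total: 22900 → 19368; change = -3532; percentage change = -15.4%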